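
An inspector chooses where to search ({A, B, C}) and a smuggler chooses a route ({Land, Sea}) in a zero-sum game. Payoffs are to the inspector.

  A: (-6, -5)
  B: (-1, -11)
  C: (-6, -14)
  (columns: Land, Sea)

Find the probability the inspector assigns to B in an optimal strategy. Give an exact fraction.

1/11

Row minima: A → -6, B → -11, C → -14; maximin = -6.
Column maxima: Land → -1, Sea → -5; minimax = -5.
-6 ≠ -5, so there is no saddle point; optimal play is mixed.
C is strictly dominated by B, so the inspector never plays it.
On the remaining 2×2 (A, B vs Land, Sea):
Let the inspector play A with probability p. Expected payoff against Land: (-6)p + (-1)(1−p) = −5p − 1; against Sea: (-5)p + (-11)(1−p) = 6p − 11.
Setting these equal: −5p − 1 = 6p − 11 ⇒ −11p = -10 ⇒ p = 10/11, and the value is (-5)·(10/11) − 1 = -61/11.
For the smuggler: with q = P(Land), equating A's and B's payoffs gives −q − 5 = 10q − 11 ⇒ q = 6/11.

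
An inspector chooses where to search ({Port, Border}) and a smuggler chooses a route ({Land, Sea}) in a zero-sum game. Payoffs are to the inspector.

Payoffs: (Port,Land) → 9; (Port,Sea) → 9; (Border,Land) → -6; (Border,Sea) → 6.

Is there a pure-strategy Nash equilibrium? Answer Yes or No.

Yes

Row minima: Port → 9, Border → -6; maximin = 9.
Column maxima: Land → 9, Sea → 9; minimax = 9.
maximin = minimax = 9, so a saddle point exists.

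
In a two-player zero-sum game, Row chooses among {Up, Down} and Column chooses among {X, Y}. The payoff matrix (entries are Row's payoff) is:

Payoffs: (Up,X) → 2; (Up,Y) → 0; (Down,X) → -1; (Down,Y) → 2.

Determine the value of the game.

4/5

Row minima: Up → 0, Down → -1; maximin = 0.
Column maxima: X → 2, Y → 2; minimax = 2.
0 ≠ 2, so there is no saddle point; optimal play is mixed.
Let Row play Up with probability p. Expected payoff against X: 2p + (-1)(1−p) = 3p − 1; against Y: 0p + 2(1−p) = −2p + 2.
Setting these equal: 3p − 1 = −2p + 2 ⇒ 5p = 3 ⇒ p = 3/5, and the value is (3)·(3/5) − 1 = 4/5.
For Column: with q = P(X), equating Up's and Down's payoffs gives 2q = −3q + 2 ⇒ q = 2/5.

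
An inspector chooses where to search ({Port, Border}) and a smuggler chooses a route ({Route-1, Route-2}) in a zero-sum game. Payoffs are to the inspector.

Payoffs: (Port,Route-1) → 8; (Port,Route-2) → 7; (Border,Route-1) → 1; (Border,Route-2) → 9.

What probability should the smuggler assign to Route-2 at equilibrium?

Row minima: Port → 7, Border → 1; maximin = 7.
Column maxima: Route-1 → 8, Route-2 → 9; minimax = 8.
7 ≠ 8, so there is no saddle point; optimal play is mixed.
Let the inspector play Port with probability p. Expected payoff against Route-1: 8p + 1(1−p) = 7p + 1; against Route-2: 7p + 9(1−p) = −2p + 9.
Setting these equal: 7p + 1 = −2p + 9 ⇒ 9p = 8 ⇒ p = 8/9, and the value is (7)·(8/9) + 1 = 65/9.
For the smuggler: with q = P(Route-1), equating Port's and Border's payoffs gives q + 7 = −8q + 9 ⇒ q = 2/9.

7/9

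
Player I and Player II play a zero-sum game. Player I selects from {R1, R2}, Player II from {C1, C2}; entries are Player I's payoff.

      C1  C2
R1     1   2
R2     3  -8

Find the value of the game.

7/6

Row minima: R1 → 1, R2 → -8; maximin = 1.
Column maxima: C1 → 3, C2 → 2; minimax = 2.
1 ≠ 2, so there is no saddle point; optimal play is mixed.
Let Player I play R1 with probability p. Expected payoff against C1: 1p + 3(1−p) = −2p + 3; against C2: 2p + (-8)(1−p) = 10p − 8.
Setting these equal: −2p + 3 = 10p − 8 ⇒ −12p = -11 ⇒ p = 11/12, and the value is (-2)·(11/12) + 3 = 7/6.
For Player II: with q = P(C1), equating R1's and R2's payoffs gives −q + 2 = 11q − 8 ⇒ q = 5/6.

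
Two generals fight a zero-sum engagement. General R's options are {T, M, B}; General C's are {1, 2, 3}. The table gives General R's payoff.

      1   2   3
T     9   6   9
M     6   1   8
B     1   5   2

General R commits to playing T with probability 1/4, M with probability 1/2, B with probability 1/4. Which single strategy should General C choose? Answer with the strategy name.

If General C plays 1, General R's expected payoff is (1/4)·9 + (1/2)·6 + (1/4)·1 = 11/2.
If General C plays 2, General R's expected payoff is (1/4)·6 + (1/2)·1 + (1/4)·5 = 13/4.
If General C plays 3, General R's expected payoff is (1/4)·9 + (1/2)·8 + (1/4)·2 = 27/4.
General C minimizes General R's payoff; the smallest is 13/4, so the best response is 2.

2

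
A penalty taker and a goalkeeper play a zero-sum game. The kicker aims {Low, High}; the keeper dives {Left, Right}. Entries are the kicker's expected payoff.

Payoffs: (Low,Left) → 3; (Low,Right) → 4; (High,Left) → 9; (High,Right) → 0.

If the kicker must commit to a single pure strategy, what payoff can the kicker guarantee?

3

Row minima: Low → 3, High → 0.
The best of these is 3.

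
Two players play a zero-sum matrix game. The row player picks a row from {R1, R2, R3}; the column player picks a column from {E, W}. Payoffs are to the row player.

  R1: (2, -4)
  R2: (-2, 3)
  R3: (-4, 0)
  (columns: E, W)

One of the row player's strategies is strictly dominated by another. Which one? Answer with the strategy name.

R3

R2 gives a strictly higher payoff than R3 against every column: -2 > -4, 3 > 0.
So R3 is strictly dominated and the row player never plays it.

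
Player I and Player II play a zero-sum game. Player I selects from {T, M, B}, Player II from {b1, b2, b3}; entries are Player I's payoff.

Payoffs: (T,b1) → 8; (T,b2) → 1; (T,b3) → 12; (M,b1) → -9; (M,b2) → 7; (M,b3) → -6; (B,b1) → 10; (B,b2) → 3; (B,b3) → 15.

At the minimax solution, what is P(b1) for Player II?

Row minima: T → 1, M → -9, B → 3; maximin = 3.
Column maxima: b1 → 10, b2 → 7, b3 → 15; minimax = 7.
3 ≠ 7, so there is no saddle point; optimal play is mixed.
T is strictly dominated by B, so Player I never plays it.
b3 is strictly dominated by b1 (it gives Player I strictly more in every row), so Player II never plays it.
On the remaining 2×2 (M, B vs b1, b2):
Let Player I play M with probability p. Expected payoff against b1: (-9)p + 10(1−p) = −19p + 10; against b2: 7p + 3(1−p) = 4p + 3.
Setting these equal: −19p + 10 = 4p + 3 ⇒ −23p = -7 ⇒ p = 7/23, and the value is (-19)·(7/23) + 10 = 97/23.
For Player II: with q = P(b1), equating M's and B's payoffs gives −16q + 7 = 7q + 3 ⇒ q = 4/23.

4/23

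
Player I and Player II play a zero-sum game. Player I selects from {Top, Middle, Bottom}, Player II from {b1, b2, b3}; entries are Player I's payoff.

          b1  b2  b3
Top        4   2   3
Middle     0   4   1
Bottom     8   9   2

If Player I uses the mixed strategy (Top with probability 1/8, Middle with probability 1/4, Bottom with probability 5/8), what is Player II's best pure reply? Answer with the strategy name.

b3

If Player II plays b1, Player I's expected payoff is (1/8)·4 + (1/4)·0 + (5/8)·8 = 11/2.
If Player II plays b2, Player I's expected payoff is (1/8)·2 + (1/4)·4 + (5/8)·9 = 55/8.
If Player II plays b3, Player I's expected payoff is (1/8)·3 + (1/4)·1 + (5/8)·2 = 15/8.
Player II minimizes Player I's payoff; the smallest is 15/8, so the best response is b3.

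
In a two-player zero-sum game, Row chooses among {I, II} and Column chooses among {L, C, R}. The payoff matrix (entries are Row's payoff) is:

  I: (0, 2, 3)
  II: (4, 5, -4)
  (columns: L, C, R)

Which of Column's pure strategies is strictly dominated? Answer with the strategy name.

L holds Row's payoff strictly below C in every row: 0 < 2, 4 < 5.
So C is strictly dominated for Column.

C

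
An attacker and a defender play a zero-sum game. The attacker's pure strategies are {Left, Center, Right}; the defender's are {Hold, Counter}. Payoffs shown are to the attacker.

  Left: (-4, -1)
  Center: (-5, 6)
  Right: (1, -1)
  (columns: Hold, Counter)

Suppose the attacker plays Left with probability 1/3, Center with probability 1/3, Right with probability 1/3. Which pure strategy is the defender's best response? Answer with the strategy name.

If the defender plays Hold, the attacker's expected payoff is (1/3)·(-4) + (1/3)·(-5) + (1/3)·1 = -8/3.
If the defender plays Counter, the attacker's expected payoff is (1/3)·(-1) + (1/3)·6 + (1/3)·(-1) = 4/3.
The defender minimizes the attacker's payoff; the smallest is -8/3, so the best response is Hold.

Hold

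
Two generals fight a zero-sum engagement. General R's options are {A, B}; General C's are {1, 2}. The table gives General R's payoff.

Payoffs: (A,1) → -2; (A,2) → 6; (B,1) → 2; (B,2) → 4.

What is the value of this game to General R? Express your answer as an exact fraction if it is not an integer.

Row minima: A → -2, B → 2; maximin = 2.
Column maxima: 1 → 2, 2 → 6; minimax = 2.
Since maximin = minimax = 2, there is a saddle point and the value is 2.

2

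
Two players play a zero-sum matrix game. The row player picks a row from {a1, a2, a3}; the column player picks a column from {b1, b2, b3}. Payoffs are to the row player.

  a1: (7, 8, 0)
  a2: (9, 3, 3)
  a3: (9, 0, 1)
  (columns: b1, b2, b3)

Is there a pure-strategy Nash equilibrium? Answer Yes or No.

Yes

Row minima: a1 → 0, a2 → 3, a3 → 0; maximin = 3.
Column maxima: b1 → 9, b2 → 8, b3 → 3; minimax = 3.
maximin = minimax = 3, so a saddle point exists.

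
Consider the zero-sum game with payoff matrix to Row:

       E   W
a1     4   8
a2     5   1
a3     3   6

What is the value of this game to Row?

Row minima: a1 → 4, a2 → 1, a3 → 3; maximin = 4.
Column maxima: E → 5, W → 8; minimax = 5.
4 ≠ 5, so there is no saddle point; optimal play is mixed.
a3 is strictly dominated by a1, so Row never plays it.
On the remaining 2×2 (a1, a2 vs E, W):
Let Row play a1 with probability p. Expected payoff against E: 4p + 5(1−p) = −p + 5; against W: 8p + 1(1−p) = 7p + 1.
Setting these equal: −p + 5 = 7p + 1 ⇒ −8p = -4 ⇒ p = 1/2, and the value is (-1)·(1/2) + 5 = 9/2.
For Column: with q = P(E), equating a1's and a2's payoffs gives −4q + 8 = 4q + 1 ⇒ q = 7/8.

9/2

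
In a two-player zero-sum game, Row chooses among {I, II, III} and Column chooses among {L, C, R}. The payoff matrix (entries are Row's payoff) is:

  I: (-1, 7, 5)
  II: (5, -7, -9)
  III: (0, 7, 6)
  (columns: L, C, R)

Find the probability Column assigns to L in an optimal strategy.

3/4

Row minima: I → -1, II → -9, III → 0; maximin = 0.
Column maxima: L → 5, C → 7, R → 6; minimax = 5.
0 ≠ 5, so there is no saddle point; optimal play is mixed.
C is strictly dominated by R (it gives Row strictly more in every row), so Column never plays it.
With C eliminated, I is strictly dominated by III (III gives Row strictly more in every remaining column), so Row never plays it.
On the remaining 2×2 (II, III vs L, R):
Let Row play II with probability p. Expected payoff against L: 5p + 0(1−p) = 5p; against R: (-9)p + 6(1−p) = −15p + 6.
Setting these equal: 5p = −15p + 6 ⇒ 20p = 6 ⇒ p = 3/10, and the value is (5)·(3/10) = 3/2.
For Column: with q = P(L), equating II's and III's payoffs gives 14q − 9 = −6q + 6 ⇒ q = 3/4.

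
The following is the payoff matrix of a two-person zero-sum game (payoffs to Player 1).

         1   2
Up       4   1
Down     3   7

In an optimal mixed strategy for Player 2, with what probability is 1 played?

Row minima: Up → 1, Down → 3; maximin = 3.
Column maxima: 1 → 4, 2 → 7; minimax = 4.
3 ≠ 4, so there is no saddle point; optimal play is mixed.
Let Player 1 play Up with probability p. Expected payoff against 1: 4p + 3(1−p) = p + 3; against 2: 1p + 7(1−p) = −6p + 7.
Setting these equal: p + 3 = −6p + 7 ⇒ 7p = 4 ⇒ p = 4/7, and the value is (1)·(4/7) + 3 = 25/7.
For Player 2: with q = P(1), equating Up's and Down's payoffs gives 3q + 1 = −4q + 7 ⇒ q = 6/7.

6/7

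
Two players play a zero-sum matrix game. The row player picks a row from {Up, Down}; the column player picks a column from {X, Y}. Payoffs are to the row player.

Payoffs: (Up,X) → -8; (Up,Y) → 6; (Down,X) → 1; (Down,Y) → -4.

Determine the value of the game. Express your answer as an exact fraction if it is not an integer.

Row minima: Up → -8, Down → -4; maximin = -4.
Column maxima: X → 1, Y → 6; minimax = 1.
-4 ≠ 1, so there is no saddle point; optimal play is mixed.
Let the row player play Up with probability p. Expected payoff against X: (-8)p + 1(1−p) = −9p + 1; against Y: 6p + (-4)(1−p) = 10p − 4.
Setting these equal: −9p + 1 = 10p − 4 ⇒ −19p = -5 ⇒ p = 5/19, and the value is (-9)·(5/19) + 1 = -26/19.
For the column player: with q = P(X), equating Up's and Down's payoffs gives −14q + 6 = 5q − 4 ⇒ q = 10/19.

-26/19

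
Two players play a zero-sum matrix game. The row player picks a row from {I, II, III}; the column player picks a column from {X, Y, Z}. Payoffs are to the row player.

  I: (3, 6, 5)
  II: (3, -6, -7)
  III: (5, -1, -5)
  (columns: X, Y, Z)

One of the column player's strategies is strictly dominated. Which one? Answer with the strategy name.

Z holds the row player's payoff strictly below Y in every row: 5 < 6, -7 < -6, -5 < -1.
So Y is strictly dominated for the column player.

Y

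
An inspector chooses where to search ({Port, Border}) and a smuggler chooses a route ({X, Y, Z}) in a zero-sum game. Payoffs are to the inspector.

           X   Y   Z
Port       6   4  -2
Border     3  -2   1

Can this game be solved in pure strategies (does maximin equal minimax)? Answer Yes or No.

No

Row minima: Port → -2, Border → -2; maximin = -2.
Column maxima: X → 6, Y → 4, Z → 1; minimax = 1.
-2 ≠ 1, so no pure-strategy equilibrium exists.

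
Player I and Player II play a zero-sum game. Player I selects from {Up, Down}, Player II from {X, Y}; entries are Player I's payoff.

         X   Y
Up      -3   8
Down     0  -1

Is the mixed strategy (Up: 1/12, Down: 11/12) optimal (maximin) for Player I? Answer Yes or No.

Yes

Against X this mix gives (1/12)·(-3) + (11/12)·0 = -1/4.
Against Y this mix gives (1/12)·8 + (11/12)·(-1) = -1/4.
All of Player II's active replies (X, Y) yield -1/4, and no column does worse for Player I. The mix makes Player II indifferent and guarantees -1/4, so it is optimal.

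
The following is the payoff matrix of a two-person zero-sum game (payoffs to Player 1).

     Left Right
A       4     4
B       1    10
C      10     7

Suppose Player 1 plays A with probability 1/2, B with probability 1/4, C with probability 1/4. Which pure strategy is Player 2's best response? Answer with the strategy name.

Left

If Player 2 plays Left, Player 1's expected payoff is (1/2)·4 + (1/4)·1 + (1/4)·10 = 19/4.
If Player 2 plays Right, Player 1's expected payoff is (1/2)·4 + (1/4)·10 + (1/4)·7 = 25/4.
Player 2 minimizes Player 1's payoff; the smallest is 19/4, so the best response is Left.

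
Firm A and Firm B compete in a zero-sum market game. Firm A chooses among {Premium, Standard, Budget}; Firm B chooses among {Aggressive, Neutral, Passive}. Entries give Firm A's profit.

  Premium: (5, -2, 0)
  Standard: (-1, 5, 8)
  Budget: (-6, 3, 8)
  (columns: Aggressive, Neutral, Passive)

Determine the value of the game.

Row minima: Premium → -2, Standard → -1, Budget → -6; maximin = -1.
Column maxima: Aggressive → 5, Neutral → 5, Passive → 8; minimax = 5.
-1 ≠ 5, so there is no saddle point; optimal play is mixed.
Passive is strictly dominated by Neutral (it gives Firm A strictly more in every row), so Firm B never plays it.
With Passive eliminated, Budget is strictly dominated by Standard (Standard gives Firm A strictly more in every remaining column), so Firm A never plays it.
On the remaining 2×2 (Premium, Standard vs Aggressive, Neutral):
Let Firm A play Premium with probability p. Expected payoff against Aggressive: 5p + (-1)(1−p) = 6p − 1; against Neutral: (-2)p + 5(1−p) = −7p + 5.
Setting these equal: 6p − 1 = −7p + 5 ⇒ 13p = 6 ⇒ p = 6/13, and the value is (6)·(6/13) − 1 = 23/13.
For Firm B: with q = P(Aggressive), equating Premium's and Standard's payoffs gives 7q − 2 = −6q + 5 ⇒ q = 7/13.

23/13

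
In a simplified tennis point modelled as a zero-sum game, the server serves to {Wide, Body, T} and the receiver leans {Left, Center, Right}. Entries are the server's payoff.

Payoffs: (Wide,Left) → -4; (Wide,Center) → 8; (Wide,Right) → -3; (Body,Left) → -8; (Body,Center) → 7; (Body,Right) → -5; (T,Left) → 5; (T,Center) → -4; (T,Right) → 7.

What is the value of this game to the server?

Row minima: Wide → -4, Body → -8, T → -4; maximin = -4.
Column maxima: Left → 5, Center → 8, Right → 7; minimax = 5.
-4 ≠ 5, so there is no saddle point; optimal play is mixed.
Body is strictly dominated by Wide, so the server never plays it.
Right is strictly dominated by Left (it gives the server strictly more in every row), so the receiver never plays it.
On the remaining 2×2 (Wide, T vs Left, Center):
Let the server play Wide with probability p. Expected payoff against Left: (-4)p + 5(1−p) = −9p + 5; against Center: 8p + (-4)(1−p) = 12p − 4.
Setting these equal: −9p + 5 = 12p − 4 ⇒ −21p = -9 ⇒ p = 3/7, and the value is (-9)·(3/7) + 5 = 8/7.
For the receiver: with q = P(Left), equating Wide's and T's payoffs gives −12q + 8 = 9q − 4 ⇒ q = 4/7.

8/7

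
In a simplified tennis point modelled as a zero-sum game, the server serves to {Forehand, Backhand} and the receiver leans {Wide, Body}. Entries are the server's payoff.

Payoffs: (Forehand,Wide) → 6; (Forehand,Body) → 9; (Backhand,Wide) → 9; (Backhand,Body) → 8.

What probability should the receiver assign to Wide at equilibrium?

Row minima: Forehand → 6, Backhand → 8; maximin = 8.
Column maxima: Wide → 9, Body → 9; minimax = 9.
8 ≠ 9, so there is no saddle point; optimal play is mixed.
Let the server play Forehand with probability p. Expected payoff against Wide: 6p + 9(1−p) = −3p + 9; against Body: 9p + 8(1−p) = p + 8.
Setting these equal: −3p + 9 = p + 8 ⇒ −4p = -1 ⇒ p = 1/4, and the value is (-3)·(1/4) + 9 = 33/4.
For the receiver: with q = P(Wide), equating Forehand's and Backhand's payoffs gives −3q + 9 = q + 8 ⇒ q = 1/4.

1/4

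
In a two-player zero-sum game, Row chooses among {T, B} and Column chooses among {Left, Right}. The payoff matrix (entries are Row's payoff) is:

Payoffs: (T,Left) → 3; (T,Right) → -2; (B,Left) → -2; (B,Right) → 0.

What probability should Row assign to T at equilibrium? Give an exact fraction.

Row minima: T → -2, B → -2; maximin = -2.
Column maxima: Left → 3, Right → 0; minimax = 0.
-2 ≠ 0, so there is no saddle point; optimal play is mixed.
Let Row play T with probability p. Expected payoff against Left: 3p + (-2)(1−p) = 5p − 2; against Right: (-2)p + 0(1−p) = −2p.
Setting these equal: 5p − 2 = −2p ⇒ 7p = 2 ⇒ p = 2/7, and the value is (5)·(2/7) − 2 = -4/7.
For Column: with q = P(Left), equating T's and B's payoffs gives 5q − 2 = −2q ⇒ q = 2/7.

2/7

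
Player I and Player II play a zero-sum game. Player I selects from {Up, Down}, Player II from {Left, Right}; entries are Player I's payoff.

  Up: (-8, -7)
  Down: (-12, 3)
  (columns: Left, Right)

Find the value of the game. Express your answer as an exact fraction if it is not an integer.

Row minima: Up → -8, Down → -12; maximin = -8.
Column maxima: Left → -8, Right → 3; minimax = -8.
Since maximin = minimax = -8, there is a saddle point and the value is -8.

-8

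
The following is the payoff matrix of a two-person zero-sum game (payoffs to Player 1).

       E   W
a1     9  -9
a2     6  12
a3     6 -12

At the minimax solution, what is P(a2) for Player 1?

3/4

Row minima: a1 → -9, a2 → 6, a3 → -12; maximin = 6.
Column maxima: E → 9, W → 12; minimax = 9.
6 ≠ 9, so there is no saddle point; optimal play is mixed.
a3 is strictly dominated by a1, so Player 1 never plays it.
On the remaining 2×2 (a1, a2 vs E, W):
Let Player 1 play a1 with probability p. Expected payoff against E: 9p + 6(1−p) = 3p + 6; against W: (-9)p + 12(1−p) = −21p + 12.
Setting these equal: 3p + 6 = −21p + 12 ⇒ 24p = 6 ⇒ p = 1/4, and the value is (3)·(1/4) + 6 = 27/4.
For Player 2: with q = P(E), equating a1's and a2's payoffs gives 18q − 9 = −6q + 12 ⇒ q = 7/8.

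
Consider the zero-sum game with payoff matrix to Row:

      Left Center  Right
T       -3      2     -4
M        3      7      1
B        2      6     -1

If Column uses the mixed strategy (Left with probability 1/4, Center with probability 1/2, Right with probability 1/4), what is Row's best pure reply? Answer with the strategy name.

Expected payoff of T: (1/4)·(-3) + (1/2)·2 + (1/4)·(-4) = -3/4.
Expected payoff of M: (1/4)·3 + (1/2)·7 + (1/4)·1 = 9/2.
Expected payoff of B: (1/4)·2 + (1/2)·6 + (1/4)·(-1) = 13/4.
The largest is 9/2, so Row's best response is M.

M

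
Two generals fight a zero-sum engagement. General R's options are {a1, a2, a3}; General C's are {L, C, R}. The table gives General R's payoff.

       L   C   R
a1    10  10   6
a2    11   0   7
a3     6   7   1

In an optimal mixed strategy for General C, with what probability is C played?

Row minima: a1 → 6, a2 → 0, a3 → 1; maximin = 6.
Column maxima: L → 11, C → 10, R → 7; minimax = 7.
6 ≠ 7, so there is no saddle point; optimal play is mixed.
a3 is strictly dominated by a1, so General R never plays it.
L is strictly dominated by R (it gives General R strictly more in every row), so General C never plays it.
On the remaining 2×2 (a1, a2 vs C, R):
Let General R play a1 with probability p. Expected payoff against C: 10p + 0(1−p) = 10p; against R: 6p + 7(1−p) = −p + 7.
Setting these equal: 10p = −p + 7 ⇒ 11p = 7 ⇒ p = 7/11, and the value is (10)·(7/11) = 70/11.
For General C: with q = P(C), equating a1's and a2's payoffs gives 4q + 6 = −7q + 7 ⇒ q = 1/11.

1/11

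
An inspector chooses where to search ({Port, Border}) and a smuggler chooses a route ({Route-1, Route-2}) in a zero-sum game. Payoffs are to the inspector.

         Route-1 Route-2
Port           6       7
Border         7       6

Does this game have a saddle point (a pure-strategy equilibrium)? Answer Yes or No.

Row minima: Port → 6, Border → 6; maximin = 6.
Column maxima: Route-1 → 7, Route-2 → 7; minimax = 7.
6 ≠ 7, so no pure-strategy equilibrium exists.

No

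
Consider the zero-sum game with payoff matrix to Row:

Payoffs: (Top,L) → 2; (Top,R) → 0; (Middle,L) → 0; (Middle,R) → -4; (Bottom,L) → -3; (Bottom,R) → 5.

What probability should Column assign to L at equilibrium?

1/2

Row minima: Top → 0, Middle → -4, Bottom → -3; maximin = 0.
Column maxima: L → 2, R → 5; minimax = 2.
0 ≠ 2, so there is no saddle point; optimal play is mixed.
Middle is strictly dominated by Top, so Row never plays it.
On the remaining 2×2 (Top, Bottom vs L, R):
Let Row play Top with probability p. Expected payoff against L: 2p + (-3)(1−p) = 5p − 3; against R: 0p + 5(1−p) = −5p + 5.
Setting these equal: 5p − 3 = −5p + 5 ⇒ 10p = 8 ⇒ p = 4/5, and the value is (5)·(4/5) − 3 = 1.
For Column: with q = P(L), equating Top's and Bottom's payoffs gives 2q = −8q + 5 ⇒ q = 1/2.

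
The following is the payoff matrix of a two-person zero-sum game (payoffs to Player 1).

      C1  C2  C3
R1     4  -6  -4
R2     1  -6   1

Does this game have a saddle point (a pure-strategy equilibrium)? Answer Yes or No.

Row minima: R1 → -6, R2 → -6; maximin = -6.
Column maxima: C1 → 4, C2 → -6, C3 → 1; minimax = -6.
maximin = minimax = -6, so a saddle point exists.

Yes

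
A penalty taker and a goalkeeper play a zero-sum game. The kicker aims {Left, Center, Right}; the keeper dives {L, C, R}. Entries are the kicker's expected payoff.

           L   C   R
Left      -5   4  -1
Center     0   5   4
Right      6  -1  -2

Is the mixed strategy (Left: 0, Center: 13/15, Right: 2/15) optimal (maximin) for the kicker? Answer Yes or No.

No

Against L this mix gives (13/15)·0 + (2/15)·6 = 4/5.
Against C this mix gives (13/15)·5 + (2/15)·(-1) = 21/5.
Against R this mix gives (13/15)·4 + (2/15)·(-2) = 16/5.
The keeper will play L, holding the kicker to 4/5. Shifting weight toward the row that does better against L would raise this floor (the equalizing mix achieves 2 against both L and R), so the proposed strategy is not optimal.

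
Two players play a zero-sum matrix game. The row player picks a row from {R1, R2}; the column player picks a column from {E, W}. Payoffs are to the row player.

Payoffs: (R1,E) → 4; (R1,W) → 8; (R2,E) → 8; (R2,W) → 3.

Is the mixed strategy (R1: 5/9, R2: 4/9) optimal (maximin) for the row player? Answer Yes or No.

Yes

Against E this mix gives (5/9)·4 + (4/9)·8 = 52/9.
Against W this mix gives (5/9)·8 + (4/9)·3 = 52/9.
All of the column player's active replies (E, W) yield 52/9, and no column does worse for the row player. The mix makes the column player indifferent and guarantees 52/9, so it is optimal.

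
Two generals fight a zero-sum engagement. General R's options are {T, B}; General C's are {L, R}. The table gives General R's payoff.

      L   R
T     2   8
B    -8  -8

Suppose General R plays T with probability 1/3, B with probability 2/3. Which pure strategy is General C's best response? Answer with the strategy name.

If General C plays L, General R's expected payoff is (1/3)·2 + (2/3)·(-8) = -14/3.
If General C plays R, General R's expected payoff is (1/3)·8 + (2/3)·(-8) = -8/3.
General C minimizes General R's payoff; the smallest is -14/3, so the best response is L.

L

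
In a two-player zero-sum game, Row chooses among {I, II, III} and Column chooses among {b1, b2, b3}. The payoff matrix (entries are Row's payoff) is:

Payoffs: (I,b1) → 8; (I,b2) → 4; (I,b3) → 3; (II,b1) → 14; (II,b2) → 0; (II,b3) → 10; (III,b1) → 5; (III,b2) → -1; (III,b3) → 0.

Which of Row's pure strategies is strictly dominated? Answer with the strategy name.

III

I gives a strictly higher payoff than III against every column: 8 > 5, 4 > -1, 3 > 0.
So III is strictly dominated and Row never plays it.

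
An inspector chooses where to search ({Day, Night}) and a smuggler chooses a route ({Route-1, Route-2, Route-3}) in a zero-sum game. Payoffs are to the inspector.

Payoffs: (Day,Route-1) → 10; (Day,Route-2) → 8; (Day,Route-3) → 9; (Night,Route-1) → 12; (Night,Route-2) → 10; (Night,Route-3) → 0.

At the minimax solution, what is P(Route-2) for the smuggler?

Row minima: Day → 8, Night → 0; maximin = 8.
Column maxima: Route-1 → 12, Route-2 → 10, Route-3 → 9; minimax = 9.
8 ≠ 9, so there is no saddle point; optimal play is mixed.
Route-1 is strictly dominated by Route-2 (it gives the inspector strictly more in every row), so the smuggler never plays it.
On the remaining 2×2 (Day, Night vs Route-2, Route-3):
Let the inspector play Day with probability p. Expected payoff against Route-2: 8p + 10(1−p) = −2p + 10; against Route-3: 9p + 0(1−p) = 9p.
Setting these equal: −2p + 10 = 9p ⇒ −11p = -10 ⇒ p = 10/11, and the value is (-2)·(10/11) + 10 = 90/11.
For the smuggler: with q = P(Route-2), equating Day's and Night's payoffs gives −q + 9 = 10q ⇒ q = 9/11.

9/11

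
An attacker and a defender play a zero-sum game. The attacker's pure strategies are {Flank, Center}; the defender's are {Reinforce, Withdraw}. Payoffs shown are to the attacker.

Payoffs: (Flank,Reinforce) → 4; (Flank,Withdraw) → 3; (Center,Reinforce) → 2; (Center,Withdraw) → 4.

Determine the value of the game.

Row minima: Flank → 3, Center → 2; maximin = 3.
Column maxima: Reinforce → 4, Withdraw → 4; minimax = 4.
3 ≠ 4, so there is no saddle point; optimal play is mixed.
Let the attacker play Flank with probability p. Expected payoff against Reinforce: 4p + 2(1−p) = 2p + 2; against Withdraw: 3p + 4(1−p) = −p + 4.
Setting these equal: 2p + 2 = −p + 4 ⇒ 3p = 2 ⇒ p = 2/3, and the value is (2)·(2/3) + 2 = 10/3.
For the defender: with q = P(Reinforce), equating Flank's and Center's payoffs gives q + 3 = −2q + 4 ⇒ q = 1/3.

10/3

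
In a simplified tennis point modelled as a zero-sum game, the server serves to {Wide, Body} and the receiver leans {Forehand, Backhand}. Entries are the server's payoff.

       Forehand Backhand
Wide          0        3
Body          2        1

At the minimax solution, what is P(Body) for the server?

Row minima: Wide → 0, Body → 1; maximin = 1.
Column maxima: Forehand → 2, Backhand → 3; minimax = 2.
1 ≠ 2, so there is no saddle point; optimal play is mixed.
Let the server play Wide with probability p. Expected payoff against Forehand: 0p + 2(1−p) = −2p + 2; against Backhand: 3p + 1(1−p) = 2p + 1.
Setting these equal: −2p + 2 = 2p + 1 ⇒ −4p = -1 ⇒ p = 1/4, and the value is (-2)·(1/4) + 2 = 3/2.
For the receiver: with q = P(Forehand), equating Wide's and Body's payoffs gives −3q + 3 = q + 1 ⇒ q = 1/2.

3/4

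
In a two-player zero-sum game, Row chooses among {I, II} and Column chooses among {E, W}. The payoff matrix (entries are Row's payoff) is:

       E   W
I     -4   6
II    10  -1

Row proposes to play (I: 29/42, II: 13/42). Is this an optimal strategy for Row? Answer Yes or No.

No

Against E this mix gives (29/42)·(-4) + (13/42)·10 = 1/3.
Against W this mix gives (29/42)·6 + (13/42)·(-1) = 23/6.
Column will play E, holding Row to 1/3. Shifting weight toward the row that does better against E would raise this floor (the equalizing mix achieves 8/3 against both E and W), so the proposed strategy is not optimal.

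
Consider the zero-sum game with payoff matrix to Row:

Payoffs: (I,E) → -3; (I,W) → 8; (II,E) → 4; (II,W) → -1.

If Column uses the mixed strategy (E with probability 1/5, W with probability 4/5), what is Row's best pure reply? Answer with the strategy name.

I

Expected payoff of I: (1/5)·(-3) + (4/5)·8 = 29/5.
Expected payoff of II: (1/5)·4 + (4/5)·(-1) = 0.
The largest is 29/5, so Row's best response is I.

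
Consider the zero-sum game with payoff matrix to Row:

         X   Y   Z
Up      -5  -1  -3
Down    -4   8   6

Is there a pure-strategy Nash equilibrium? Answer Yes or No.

Yes

Row minima: Up → -5, Down → -4; maximin = -4.
Column maxima: X → -4, Y → 8, Z → 6; minimax = -4.
maximin = minimax = -4, so a saddle point exists.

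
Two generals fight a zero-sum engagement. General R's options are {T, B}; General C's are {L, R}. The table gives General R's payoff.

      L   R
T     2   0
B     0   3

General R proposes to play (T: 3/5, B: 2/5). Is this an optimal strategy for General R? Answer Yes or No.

Yes

Against L this mix gives (3/5)·2 + (2/5)·0 = 6/5.
Against R this mix gives (3/5)·0 + (2/5)·3 = 6/5.
All of General C's active replies (L, R) yield 6/5, and no column does worse for General R. The mix makes General C indifferent and guarantees 6/5, so it is optimal.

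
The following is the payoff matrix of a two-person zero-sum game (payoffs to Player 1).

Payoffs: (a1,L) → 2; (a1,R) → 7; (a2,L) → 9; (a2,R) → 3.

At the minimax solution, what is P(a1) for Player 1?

6/11

Row minima: a1 → 2, a2 → 3; maximin = 3.
Column maxima: L → 9, R → 7; minimax = 7.
3 ≠ 7, so there is no saddle point; optimal play is mixed.
Let Player 1 play a1 with probability p. Expected payoff against L: 2p + 9(1−p) = −7p + 9; against R: 7p + 3(1−p) = 4p + 3.
Setting these equal: −7p + 9 = 4p + 3 ⇒ −11p = -6 ⇒ p = 6/11, and the value is (-7)·(6/11) + 9 = 57/11.
For Player 2: with q = P(L), equating a1's and a2's payoffs gives −5q + 7 = 6q + 3 ⇒ q = 4/11.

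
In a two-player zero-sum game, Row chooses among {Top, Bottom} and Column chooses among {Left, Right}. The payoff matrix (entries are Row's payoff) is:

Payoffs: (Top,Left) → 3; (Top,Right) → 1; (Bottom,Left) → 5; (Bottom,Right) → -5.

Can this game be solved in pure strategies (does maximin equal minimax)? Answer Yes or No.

Row minima: Top → 1, Bottom → -5; maximin = 1.
Column maxima: Left → 5, Right → 1; minimax = 1.
maximin = minimax = 1, so a saddle point exists.

Yes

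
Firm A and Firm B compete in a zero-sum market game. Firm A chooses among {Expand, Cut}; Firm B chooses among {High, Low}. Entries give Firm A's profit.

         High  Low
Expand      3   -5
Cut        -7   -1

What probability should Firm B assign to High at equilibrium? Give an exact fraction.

2/7

Row minima: Expand → -5, Cut → -7; maximin = -5.
Column maxima: High → 3, Low → -1; minimax = -1.
-5 ≠ -1, so there is no saddle point; optimal play is mixed.
Let Firm A play Expand with probability p. Expected payoff against High: 3p + (-7)(1−p) = 10p − 7; against Low: (-5)p + (-1)(1−p) = −4p − 1.
Setting these equal: 10p − 7 = −4p − 1 ⇒ 14p = 6 ⇒ p = 3/7, and the value is (10)·(3/7) − 7 = -19/7.
For Firm B: with q = P(High), equating Expand's and Cut's payoffs gives 8q − 5 = −6q − 1 ⇒ q = 2/7.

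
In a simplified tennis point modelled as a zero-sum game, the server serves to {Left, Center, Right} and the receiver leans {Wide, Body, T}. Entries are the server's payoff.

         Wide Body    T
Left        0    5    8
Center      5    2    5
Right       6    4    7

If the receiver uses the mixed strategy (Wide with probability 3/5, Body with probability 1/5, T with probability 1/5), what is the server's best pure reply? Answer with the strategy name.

Expected payoff of Left: (3/5)·0 + (1/5)·5 + (1/5)·8 = 13/5.
Expected payoff of Center: (3/5)·5 + (1/5)·2 + (1/5)·5 = 22/5.
Expected payoff of Right: (3/5)·6 + (1/5)·4 + (1/5)·7 = 29/5.
The largest is 29/5, so the server's best response is Right.

Right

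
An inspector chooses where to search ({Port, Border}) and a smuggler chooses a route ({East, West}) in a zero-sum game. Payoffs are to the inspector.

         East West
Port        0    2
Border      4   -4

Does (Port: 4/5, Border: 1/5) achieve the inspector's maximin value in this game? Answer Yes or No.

Against East this mix gives (4/5)·0 + (1/5)·4 = 4/5.
Against West this mix gives (4/5)·2 + (1/5)·(-4) = 4/5.
All of the smuggler's active replies (East, West) yield 4/5, and no column does worse for the inspector. The mix makes the smuggler indifferent and guarantees 4/5, so it is optimal.

Yes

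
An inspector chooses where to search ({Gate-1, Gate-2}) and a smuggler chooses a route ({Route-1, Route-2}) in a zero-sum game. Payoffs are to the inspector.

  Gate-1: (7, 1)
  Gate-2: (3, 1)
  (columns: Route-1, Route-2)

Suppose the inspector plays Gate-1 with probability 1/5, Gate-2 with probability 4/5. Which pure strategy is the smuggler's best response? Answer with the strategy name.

Route-2

If the smuggler plays Route-1, the inspector's expected payoff is (1/5)·7 + (4/5)·3 = 19/5.
If the smuggler plays Route-2, the inspector's expected payoff is (1/5)·1 + (4/5)·1 = 1.
The smuggler minimizes the inspector's payoff; the smallest is 1, so the best response is Route-2.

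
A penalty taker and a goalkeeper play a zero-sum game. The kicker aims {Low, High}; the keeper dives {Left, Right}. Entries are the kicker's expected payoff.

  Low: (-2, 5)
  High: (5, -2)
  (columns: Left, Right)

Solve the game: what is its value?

3/2

Row minima: Low → -2, High → -2; maximin = -2.
Column maxima: Left → 5, Right → 5; minimax = 5.
-2 ≠ 5, so there is no saddle point; optimal play is mixed.
Let the kicker play Low with probability p. Expected payoff against Left: (-2)p + 5(1−p) = −7p + 5; against Right: 5p + (-2)(1−p) = 7p − 2.
Setting these equal: −7p + 5 = 7p − 2 ⇒ −14p = -7 ⇒ p = 1/2, and the value is (-7)·(1/2) + 5 = 3/2.
For the keeper: with q = P(Left), equating Low's and High's payoffs gives −7q + 5 = 7q − 2 ⇒ q = 1/2.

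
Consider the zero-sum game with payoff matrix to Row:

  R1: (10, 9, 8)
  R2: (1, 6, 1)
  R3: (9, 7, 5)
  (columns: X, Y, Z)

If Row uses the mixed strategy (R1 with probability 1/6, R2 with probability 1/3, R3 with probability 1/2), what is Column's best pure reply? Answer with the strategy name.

Z

If Column plays X, Row's expected payoff is (1/6)·10 + (1/3)·1 + (1/2)·9 = 13/2.
If Column plays Y, Row's expected payoff is (1/6)·9 + (1/3)·6 + (1/2)·7 = 7.
If Column plays Z, Row's expected payoff is (1/6)·8 + (1/3)·1 + (1/2)·5 = 25/6.
Column minimizes Row's payoff; the smallest is 25/6, so the best response is Z.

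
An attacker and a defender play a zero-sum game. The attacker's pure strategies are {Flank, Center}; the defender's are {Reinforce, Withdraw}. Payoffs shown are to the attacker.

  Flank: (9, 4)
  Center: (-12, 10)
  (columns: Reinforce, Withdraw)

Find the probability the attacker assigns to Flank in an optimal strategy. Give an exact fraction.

22/27

Row minima: Flank → 4, Center → -12; maximin = 4.
Column maxima: Reinforce → 9, Withdraw → 10; minimax = 9.
4 ≠ 9, so there is no saddle point; optimal play is mixed.
Let the attacker play Flank with probability p. Expected payoff against Reinforce: 9p + (-12)(1−p) = 21p − 12; against Withdraw: 4p + 10(1−p) = −6p + 10.
Setting these equal: 21p − 12 = −6p + 10 ⇒ 27p = 22 ⇒ p = 22/27, and the value is (21)·(22/27) − 12 = 46/9.
For the defender: with q = P(Reinforce), equating Flank's and Center's payoffs gives 5q + 4 = −22q + 10 ⇒ q = 2/9.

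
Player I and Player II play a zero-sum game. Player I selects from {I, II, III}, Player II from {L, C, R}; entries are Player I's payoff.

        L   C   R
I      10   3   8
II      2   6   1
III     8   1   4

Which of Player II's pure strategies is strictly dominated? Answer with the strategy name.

R holds Player I's payoff strictly below L in every row: 8 < 10, 1 < 2, 4 < 8.
So L is strictly dominated for Player II.

L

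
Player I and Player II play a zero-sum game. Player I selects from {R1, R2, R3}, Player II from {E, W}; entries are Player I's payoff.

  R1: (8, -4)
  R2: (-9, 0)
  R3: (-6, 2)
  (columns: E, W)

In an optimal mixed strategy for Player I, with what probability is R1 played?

2/5

Row minima: R1 → -4, R2 → -9, R3 → -6; maximin = -4.
Column maxima: E → 8, W → 2; minimax = 2.
-4 ≠ 2, so there is no saddle point; optimal play is mixed.
R2 is strictly dominated by R3, so Player I never plays it.
On the remaining 2×2 (R1, R3 vs E, W):
Let Player I play R1 with probability p. Expected payoff against E: 8p + (-6)(1−p) = 14p − 6; against W: (-4)p + 2(1−p) = −6p + 2.
Setting these equal: 14p − 6 = −6p + 2 ⇒ 20p = 8 ⇒ p = 2/5, and the value is (14)·(2/5) − 6 = -2/5.
For Player II: with q = P(E), equating R1's and R3's payoffs gives 12q − 4 = −8q + 2 ⇒ q = 3/10.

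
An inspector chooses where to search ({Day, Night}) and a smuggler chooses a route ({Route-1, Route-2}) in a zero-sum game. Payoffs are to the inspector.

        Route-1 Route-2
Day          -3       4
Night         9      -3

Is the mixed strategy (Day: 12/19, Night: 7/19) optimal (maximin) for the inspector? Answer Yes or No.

Against Route-1 this mix gives (12/19)·(-3) + (7/19)·9 = 27/19.
Against Route-2 this mix gives (12/19)·4 + (7/19)·(-3) = 27/19.
All of the smuggler's active replies (Route-1, Route-2) yield 27/19, and no column does worse for the inspector. The mix makes the smuggler indifferent and guarantees 27/19, so it is optimal.

Yes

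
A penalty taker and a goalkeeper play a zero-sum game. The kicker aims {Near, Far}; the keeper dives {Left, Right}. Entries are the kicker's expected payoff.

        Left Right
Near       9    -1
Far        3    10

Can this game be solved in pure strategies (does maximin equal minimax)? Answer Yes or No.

No

Row minima: Near → -1, Far → 3; maximin = 3.
Column maxima: Left → 9, Right → 10; minimax = 9.
3 ≠ 9, so no pure-strategy equilibrium exists.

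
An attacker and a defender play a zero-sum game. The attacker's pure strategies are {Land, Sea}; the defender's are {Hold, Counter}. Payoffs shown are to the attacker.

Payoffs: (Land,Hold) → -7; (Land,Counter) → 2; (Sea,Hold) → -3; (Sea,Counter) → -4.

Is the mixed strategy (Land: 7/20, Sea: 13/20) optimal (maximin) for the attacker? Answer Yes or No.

Against Hold this mix gives (7/20)·(-7) + (13/20)·(-3) = -22/5.
Against Counter this mix gives (7/20)·2 + (13/20)·(-4) = -19/10.
The defender will play Hold, holding the attacker to -22/5. Shifting weight toward the row that does better against Hold would raise this floor (the equalizing mix achieves -17/5 against both Hold and Counter), so the proposed strategy is not optimal.

No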